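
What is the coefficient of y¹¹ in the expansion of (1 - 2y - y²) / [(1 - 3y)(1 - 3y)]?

The denominator gives the recurrence a_n = 6a_(n−1) − 9a_(n−2) for n ≥ 3; the numerator fixes a_0 = 1, a_1 = 4, a_2 = 14.
Iterating: 1, 4, 14, 48, 162, 540, 1782, 5832, 18954, 61236, 196830, 629856, so a_11 = 629856.

629856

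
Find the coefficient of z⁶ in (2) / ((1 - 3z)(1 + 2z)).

926

Partial fractions give a closed form: a_n = (6/5)·3^n + (4/5)·(-2)^n.
At n = 6: a_6 = 926.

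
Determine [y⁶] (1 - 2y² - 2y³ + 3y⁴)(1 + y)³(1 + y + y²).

(1 - 2y² - 2y³ + 3y⁴) has coefficients 1,0,-2,-2,3 for degrees 0…4.
(1 + y)³ has coefficients 1,3,3,1,0,0,0 for degrees 0…6.
Finally multiplying by (1 + y + y²), the product of all factors after the first has coefficients 1,4,7,7,4,1,0 for degrees 0…6.
[y⁶] = 1·0 − 2·4 − 2·7 + 3·7 = -1.

-1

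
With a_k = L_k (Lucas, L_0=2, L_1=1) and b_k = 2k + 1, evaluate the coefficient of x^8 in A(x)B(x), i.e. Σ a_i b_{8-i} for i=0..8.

496

Write out a_i and b_{8-i} for i = 0,…,8 and sum the products.
Σ = 2·17 + 1·15 + 3·13 + 4·11 + 7·9 + 11·7 + 18·5 + 29·3 + 47·1 = 496.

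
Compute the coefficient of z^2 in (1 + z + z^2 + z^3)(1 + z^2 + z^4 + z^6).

2

(1 + z + z^2 + z^3) has coefficients 1,1,1 for degrees 0…2.
(1 + z^2 + z^4 + z^6) has coefficients 1,0,1 for degrees 0…2.
[z^2] = 1·1 + 1·0 + 1·1 = 2.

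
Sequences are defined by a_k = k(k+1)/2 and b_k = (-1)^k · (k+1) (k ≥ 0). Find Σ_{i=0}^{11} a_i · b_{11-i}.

The convolution is the t^11 coefficient of A(t)B(t).
Σ = 0·(-12) + 1·11 + 3·(-10) + 6·9 + 10·(-8) + 15·7 + 21·(-6) + 28·5 + 36·(-4) + 45·3 + 55·(-2) + 66·1 = 21.

21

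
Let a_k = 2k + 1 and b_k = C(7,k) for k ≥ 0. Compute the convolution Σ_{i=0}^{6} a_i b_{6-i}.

769

This is [x^6] in the product of the two ordinary generating functions.
Σ = 1·7 + 3·21 + 5·35 + 7·35 + 9·21 + 11·7 + 13·1 = 769.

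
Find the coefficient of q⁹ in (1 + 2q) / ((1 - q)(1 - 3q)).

49206

The denominator gives the recurrence a_n = 4a_(n−1) − 3a_(n−2) for n ≥ 2; the numerator fixes a_0 = 1, a_1 = 6.
Iterating: 1, 6, 21, 66, 201, 606, 1821, 5466, 16401, 49206, so a_9 = 49206.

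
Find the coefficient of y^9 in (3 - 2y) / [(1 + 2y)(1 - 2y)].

The denominator gives the recurrence a_n = 4a_(n−2) for n ≥ 2; the numerator fixes a_0 = 3, a_1 = -2.
Iterating: 3, -2, 12, -8, 48, -32, 192, -128, 768, -512, so a_9 = -512.

-512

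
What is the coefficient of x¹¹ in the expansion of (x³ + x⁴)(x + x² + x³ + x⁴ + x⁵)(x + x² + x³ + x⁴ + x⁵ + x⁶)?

9

(x³ + x⁴) has coefficients 0,0,0,1,1 for degrees 0…4.
(x + x² + x³ + x⁴ + x⁵) has coefficients 0,1,1,1,1,1,0,0,0,0,0,0 for degrees 0…11.
Finally multiplying by (x + x² + x³ + x⁴ + x⁵ + x⁶), the product of all factors after the first has coefficients 0,0,1,2,3,4,5,5,4,3,2,1 for degrees 0…11.
[x¹¹] = 1·4 + 1·5 = 9.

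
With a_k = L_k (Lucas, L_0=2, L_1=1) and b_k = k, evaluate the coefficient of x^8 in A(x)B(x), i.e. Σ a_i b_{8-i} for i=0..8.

187

Write out a_i and b_{8-i} for i = 0,…,8 and sum the products.
Σ = 2·8 + 1·7 + 3·6 + 4·5 + 7·4 + 11·3 + 18·2 + 29·1 + 47·0 = 187.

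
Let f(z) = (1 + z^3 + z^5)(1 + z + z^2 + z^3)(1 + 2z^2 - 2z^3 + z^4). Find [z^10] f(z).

(1 + z^3 + z^5) has coefficients 1,0,0,1,0,1 for degrees 0…5.
(1 + z + z^2 + z^3) has coefficients 1,1,1,1,0,0,0,0,0,0,0 for degrees 0…10.
Finally multiplying by (1 + 2z^2 - 2z^3 + z^4), the product of all factors after the first has coefficients 1,1,3,1,1,1,-1,1,0,0,0 for degrees 0…10.
[z^10] = 1·0 + 1·1 + 1·1 = 2.

2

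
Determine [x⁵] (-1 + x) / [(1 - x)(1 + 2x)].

32

The denominator gives the recurrence a_n = −a_(n−1) + 2a_(n−2) for n ≥ 2; the numerator fixes a_0 = -1, a_1 = 2.
Iterating: -1, 2, -4, 8, -16, 32, so a_5 = 32.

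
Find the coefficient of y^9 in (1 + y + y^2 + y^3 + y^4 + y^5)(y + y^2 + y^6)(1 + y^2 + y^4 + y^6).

7

(1 + y + y^2 + y^3 + y^4 + y^5) has coefficients 1,1,1,1,1,1 for degrees 0…5.
(y + y^2 + y^6) has coefficients 0,1,1,0,0,0,1,0,0,0 for degrees 0…9.
Finally multiplying by (1 + y^2 + y^4 + y^6), the product of all factors after the first has coefficients 0,1,1,1,1,1,2,1,2,0 for degrees 0…9.
[y^9] = 1·0 + 1·2 + 1·1 + 1·2 + 1·1 + 1·1 = 7.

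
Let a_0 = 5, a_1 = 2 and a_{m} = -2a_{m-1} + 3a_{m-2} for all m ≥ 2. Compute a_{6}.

The ordinary generating function has denominator 1 + 2x - 3x^2.
Iterating the recurrence: a_0,…,a_{6} = 5, 2, 11, -16, 65, -178, 551.

551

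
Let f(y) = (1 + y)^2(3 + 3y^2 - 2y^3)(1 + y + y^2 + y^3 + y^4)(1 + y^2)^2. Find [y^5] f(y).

(1 + y)^2 has coefficients 1,2,1 for degrees 0…2.
(3 + 3y^2 - 2y^3) has coefficients 3,0,3,-2,0,0 for degrees 0…5.
Multiplying by (1 + y + y^2 + y^3 + y^4) gives running coefficients 3,3,6,4,4,1 for degrees 0…5.
Finally multiplying by (1 + y^2)^2, the product of all factors after the first has coefficients 3,3,12,10,19,12 for degrees 0…5.
[y^5] = 1·12 + 2·19 + 1·10 = 60.

60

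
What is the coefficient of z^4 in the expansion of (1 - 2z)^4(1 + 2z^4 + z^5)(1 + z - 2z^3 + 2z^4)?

(1 - 2z)^4 has coefficients 1,-8,24,-32,16 for degrees 0…4.
(1 + 2z^4 + z^5) has coefficients 1,0,0,0,2 for degrees 0…4.
Finally multiplying by (1 + z - 2z^3 + 2z^4), the product of all factors after the first has coefficients 1,1,0,-2,4 for degrees 0…4.
[z^4] = 1·4 − 8·(-2) + 24·0 − 32·1 + 16·1 = 4.

4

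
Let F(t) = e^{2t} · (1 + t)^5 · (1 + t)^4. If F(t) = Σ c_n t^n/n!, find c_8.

21241984

The EGF product rule gives c_8 = Σ_{k_1+k_2+k_3=8} C(8; k_1,k_2,k_3) · ∏ g_i(k_i), where e^{2t} gives (2)^k; (1+t)^5 gives the falling factorial (5)_k; (1+t)^4 gives the falling factorial (4)_k.
g_1(k) for k = 0…8: 1, 2, 4, 8, 16, 32, 64, 128, 256.
g_2(k) for k = 0…8: 1, 5, 20, 60, 120, 120, 0, 0, 0.
g_3(k) for k = 0…8: 1, 4, 12, 24, 24, 0, 0, 0, 0.
First combine the last two factors: h(k) = Σ_j C(k,j)·g_2(j)·g_3(k−j) for k = 0…8: 1, 9, 72, 504, 3024, 15120, 60480, 181440, 362880.
c_8 = Σ_k C(8,k)·g_1(k)·h(8−k) = 1·1·362880 + 8·2·181440 + 28·4·60480 + 56·8·15120 + 70·16·3024 + 56·32·504 + 28·64·72 + 8·128·9 + 1·256·1 = 362880 + 2903040 + 6773760 + 6773760 + 3386880 + 903168 + 129024 + 9216 + 256 = 21241984.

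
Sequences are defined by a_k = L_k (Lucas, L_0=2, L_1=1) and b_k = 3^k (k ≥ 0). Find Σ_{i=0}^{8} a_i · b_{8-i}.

The convolution is the x^8 coefficient of A(x)B(x).
Σ = 2·6561 + 1·2187 + 3·729 + 4·243 + 7·81 + 11·27 + 18·9 + 29·3 + 47·1 = 19628.

19628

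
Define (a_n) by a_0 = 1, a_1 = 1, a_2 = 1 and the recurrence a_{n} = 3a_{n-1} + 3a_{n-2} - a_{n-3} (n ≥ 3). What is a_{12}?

The ordinary generating function has denominator 1 - 3x - 3x^2 + x^3.
Iterating the recurrence: a_0,…,a_{12} = 1, 1, 1, 5, 17, 65, 241, 901, 3361, 12545, 46817, 174725, 652081.

652081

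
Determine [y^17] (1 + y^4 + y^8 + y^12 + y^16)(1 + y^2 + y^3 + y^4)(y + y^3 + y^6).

(1 + y^4 + y^8 + y^12 + y^16) has coefficients 1,0,0,0,1,0,0,0,1,0,0,0,1,0,0,0,1 for degrees 0…16.
(1 + y^2 + y^3 + y^4) has coefficients 1,0,1,1,1,0,0,0,0,0,0,0,0,0,0,0,0,0 for degrees 0…17.
Finally multiplying by (y + y^3 + y^6), the product of all factors after the first has coefficients 0,1,0,2,1,2,2,1,1,1,1,0,0,0,0,0,0,0 for degrees 0…17.
[y^17] = 1·0 + 1·0 + 1·1 + 1·2 + 1·1 = 4.

4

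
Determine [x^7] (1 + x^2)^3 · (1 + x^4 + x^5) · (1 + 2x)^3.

71

(1 + x^2)^3 has coefficients 1,0,3,0,3,0,1 for degrees 0…6.
(1 + x^4 + x^5) has coefficients 1,0,0,0,1,1,0,0 for degrees 0…7.
Finally multiplying by (1 + 2x)^3, the product of all factors after the first has coefficients 1,6,12,8,1,7,18,20 for degrees 0…7.
[x^7] = 1·20 + 3·7 + 3·8 + 1·6 = 71.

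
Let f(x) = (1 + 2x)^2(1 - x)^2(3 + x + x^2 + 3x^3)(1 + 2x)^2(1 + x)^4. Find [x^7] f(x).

(1 + 2x)^2 has coefficients 1,4,4 for degrees 0…2.
(1 - x)^2 has coefficients 1,-2,1,0,0,0,0,0 for degrees 0…7.
Multiplying by (3 + x + x^2 + 3x^3) gives running coefficients 3,-5,2,2,-5,3,0,0 for degrees 0…7.
Multiplying by (1 + 2x)^2 gives running coefficients 3,7,-6,-10,11,-9,-8,12 for degrees 0…7.
Finally multiplying by (1 + x)^4, the product of all factors after the first has coefficients 3,19,40,20,-34,-42,-24,-40 for degrees 0…7.
[x^7] = 1·(-40) + 4·(-24) + 4·(-42) = -304.

-304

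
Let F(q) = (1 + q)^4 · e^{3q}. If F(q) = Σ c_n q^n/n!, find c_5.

The EGF product rule gives c_5 = Σ_{k_1+k_2=5} C(5; k_1,k_2) · ∏ g_i(k_i), where (1+q)^4 gives the falling factorial (4)_k; e^{3q} gives (3)^k.
g_1(k) for k = 0…5: 1, 4, 12, 24, 24, 0.
g_2(k) for k = 0…5: 1, 3, 9, 27, 81, 243.
c_5 = Σ_k C(5,k)·g_1(k)·g_2(5−k) = 1·1·243 + 5·4·81 + 10·12·27 + 10·24·9 + 5·24·3 = 243 + 1620 + 3240 + 2160 + 360 = 7623.

7623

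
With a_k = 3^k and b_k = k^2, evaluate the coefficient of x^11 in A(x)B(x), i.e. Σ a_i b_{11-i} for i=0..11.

265642

The convolution is the t^11 coefficient of A(t)B(t).
Σ = 1·121 + 3·100 + 9·81 + 27·64 + 81·49 + 243·36 + 729·25 + 2187·16 + 6561·9 + 19683·4 + 59049·1 + 177147·0 = 265642.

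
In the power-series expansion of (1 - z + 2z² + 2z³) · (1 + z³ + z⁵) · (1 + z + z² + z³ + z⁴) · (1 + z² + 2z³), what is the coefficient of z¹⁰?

(1 - z + 2z² + 2z³) has coefficients 1,-1,2,2 for degrees 0…3.
(1 + z³ + z⁵) has coefficients 1,0,0,1,0,1,0,0,0,0,0 for degrees 0…10.
Multiplying by (1 + z + z² + z³ + z⁴) gives running coefficients 1,1,1,2,2,2,2,2,1,1,0 for degrees 0…10.
Finally multiplying by (1 + z² + 2z³), the product of all factors after the first has coefficients 1,1,2,5,5,6,8,8,7,7,5 for degrees 0…10.
[z¹⁰] = 1·5 − 1·7 + 2·7 + 2·8 = 28.

28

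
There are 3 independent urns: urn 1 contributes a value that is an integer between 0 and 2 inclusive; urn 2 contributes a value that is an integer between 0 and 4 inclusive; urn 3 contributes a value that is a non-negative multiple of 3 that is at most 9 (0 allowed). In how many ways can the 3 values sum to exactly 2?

The generating function for the choices is (1 + z + z^2)·(1 + z + z^2 + z^3 + z^4)·(1 + z^3 + z^6 + z^9); the count is [z^2].
(1 + z + z^2) has coefficients 1,1,1 for degrees 0…2.
(1 + z + z^2 + z^3 + z^4) has coefficients 1,1,1 for degrees 0…2.
Finally multiplying by (1 + z^3 + z^6 + z^9), the product of all factors after the first has coefficients 1,1,1 for degrees 0…2.
[z^2] = 1·1 + 1·1 + 1·1 = 3.

3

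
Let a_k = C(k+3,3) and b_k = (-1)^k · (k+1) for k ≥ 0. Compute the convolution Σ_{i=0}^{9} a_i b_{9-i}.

This is [x^9] in the product of the two ordinary generating functions.
Σ = 1·(-10) + 4·9 + 10·(-8) + 20·7 + 35·(-6) + 56·5 + 84·(-4) + 120·3 + 165·(-2) + 220·1 = 70.

70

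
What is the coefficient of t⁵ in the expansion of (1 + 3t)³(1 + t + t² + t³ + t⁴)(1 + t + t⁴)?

137

(1 + 3t)³ has coefficients 1,9,27,27 for degrees 0…3.
(1 + t + t² + t³ + t⁴) has coefficients 1,1,1,1,1,0 for degrees 0…5.
Finally multiplying by (1 + t + t⁴), the product of all factors after the first has coefficients 1,2,2,2,3,2 for degrees 0…5.
[t⁵] = 1·2 + 9·3 + 27·2 + 27·2 = 137.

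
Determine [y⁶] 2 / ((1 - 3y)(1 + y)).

Partial fractions give a closed form: a_n = (3/2)·3^n + (1/2)·(-1)^n.
At n = 6: a_6 = 1094.

1094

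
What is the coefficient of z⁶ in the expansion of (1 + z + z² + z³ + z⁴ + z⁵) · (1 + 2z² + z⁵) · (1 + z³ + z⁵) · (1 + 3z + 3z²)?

(1 + z + z² + z³ + z⁴ + z⁵) has coefficients 1,1,1,1,1,1 for degrees 0…5.
(1 + 2z² + z⁵) has coefficients 1,0,2,0,0,1,0 for degrees 0…6.
Multiplying by (1 + z³ + z⁵) gives running coefficients 1,0,2,1,0,4,0 for degrees 0…6.
Finally multiplying by (1 + 3z + 3z²), the product of all factors after the first has coefficients 1,3,5,7,9,7,12 for degrees 0…6.
[z⁶] = 1·12 + 1·7 + 1·9 + 1·7 + 1·5 + 1·3 = 43.

43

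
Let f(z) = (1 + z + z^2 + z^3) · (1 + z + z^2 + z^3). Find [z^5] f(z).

(1 + z + z^2 + z^3) has coefficients 1,1,1,1 for degrees 0…3.
(1 + z + z^2 + z^3) has coefficients 1,1,1,1,0,0 for degrees 0…5.
[z^5] = 1·0 + 1·0 + 1·1 + 1·1 = 2.

2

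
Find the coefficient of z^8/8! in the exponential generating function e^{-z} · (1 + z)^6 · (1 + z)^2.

The EGF product rule gives c_8 = Σ_{k_1+k_2+k_3=8} C(8; k_1,k_2,k_3) · ∏ g_i(k_i), where e^{-z} gives (-1)^k; (1+z)^6 gives the falling factorial (6)_k; (1+z)^2 gives the falling factorial (2)_k.
g_1(k) for k = 0…8: 1, -1, 1, -1, 1, -1, 1, -1, 1.
g_2(k) for k = 0…8: 1, 6, 30, 120, 360, 720, 720, 0, 0.
g_3(k) for k = 0…8: 1, 2, 2, 0, 0, 0, 0, 0, 0.
First combine the last two factors: h(k) = Σ_j C(k,j)·g_2(j)·g_3(k−j) for k = 0…8: 1, 8, 56, 336, 1680, 6720, 20160, 40320, 40320.
c_8 = Σ_k C(8,k)·g_1(k)·h(8−k) = 1·1·40320 + 8·(-1)·40320 + 28·1·20160 + 56·(-1)·6720 + 70·1·1680 + 56·(-1)·336 + 28·1·56 + 8·(-1)·8 + 1·1·1 = 40320 − 322560 + 564480 − 376320 + 117600 − 18816 + 1568 − 64 + 1 = 6209.

6209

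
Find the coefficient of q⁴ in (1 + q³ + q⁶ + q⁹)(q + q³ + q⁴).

(1 + q³ + q⁶ + q⁹) has coefficients 1,0,0,1,0 for degrees 0…4.
(q + q³ + q⁴) has coefficients 0,1,0,1,1 for degrees 0…4.
[q⁴] = 1·1 + 1·1 = 2.

2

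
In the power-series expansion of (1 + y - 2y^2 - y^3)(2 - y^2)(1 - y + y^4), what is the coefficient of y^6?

-6

(1 + y - 2y^2 - y^3) has coefficients 1,1,-2,-1 for degrees 0…3.
(2 - y^2) has coefficients 2,0,-1,0,0,0,0 for degrees 0…6.
Finally multiplying by (1 - y + y^4), the product of all factors after the first has coefficients 2,-2,-1,1,2,0,-1 for degrees 0…6.
[y^6] = 1·(-1) + 1·0 − 2·2 − 1·1 = -6.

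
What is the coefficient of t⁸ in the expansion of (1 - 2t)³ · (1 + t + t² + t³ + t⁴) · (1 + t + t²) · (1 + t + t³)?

(1 - 2t)³ has coefficients 1,-6,12,-8 for degrees 0…3.
(1 + t + t² + t³ + t⁴) has coefficients 1,1,1,1,1,0,0,0,0 for degrees 0…8.
Multiplying by (1 + t + t²) gives running coefficients 1,2,3,3,3,2,1,0,0 for degrees 0…8.
Finally multiplying by (1 + t + t³), the product of all factors after the first has coefficients 1,3,5,7,8,8,6,4,2 for degrees 0…8.
[t⁸] = 1·2 − 6·4 + 12·6 − 8·8 = -14.

-14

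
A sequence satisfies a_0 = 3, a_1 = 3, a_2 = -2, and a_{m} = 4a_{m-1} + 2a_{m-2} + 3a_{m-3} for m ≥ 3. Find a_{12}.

5975003

The ordinary generating function has denominator 1 - 4x - 2x^2 - 3x^3.
Iterating the recurrence: a_0,…,a_{12} = 3, 3, -2, 7, 33, 140, 647, 2967, 13582, 62203, 284877, 1304660, 5975003.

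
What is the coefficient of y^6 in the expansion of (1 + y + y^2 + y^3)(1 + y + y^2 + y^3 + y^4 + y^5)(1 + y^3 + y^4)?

(1 + y + y^2 + y^3) has coefficients 1,1,1,1 for degrees 0…3.
(1 + y + y^2 + y^3 + y^4 + y^5) has coefficients 1,1,1,1,1,1,0 for degrees 0…6.
Finally multiplying by (1 + y^3 + y^4), the product of all factors after the first has coefficients 1,1,1,2,3,3,2 for degrees 0…6.
[y^6] = 1·2 + 1·3 + 1·3 + 1·2 = 10.

10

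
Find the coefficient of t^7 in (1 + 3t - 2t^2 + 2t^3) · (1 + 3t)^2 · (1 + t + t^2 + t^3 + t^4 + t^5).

54

(1 + 3t - 2t^2 + 2t^3) has coefficients 1,3,-2,2 for degrees 0…3.
(1 + 3t)^2 has coefficients 1,6,9,0,0,0,0,0 for degrees 0…7.
Finally multiplying by (1 + t + t^2 + t^3 + t^4 + t^5), the product of all factors after the first has coefficients 1,7,16,16,16,16,15,9 for degrees 0…7.
[t^7] = 1·9 + 3·15 − 2·16 + 2·16 = 54.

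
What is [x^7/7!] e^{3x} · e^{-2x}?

The EGF product rule gives c_7 = Σ_{k_1+k_2=7} C(7; k_1,k_2) · ∏ g_i(k_i), where e^{3x} gives (3)^k; e^{-2x} gives (-2)^k.
g_1(k) for k = 0…7: 1, 3, 9, 27, 81, 243, 729, 2187.
g_2(k) for k = 0…7: 1, -2, 4, -8, 16, -32, 64, -128.
c_7 = Σ_k C(7,k)·g_1(k)·g_2(7−k) = 1·1·(-128) + 7·3·64 + 21·9·(-32) + 35·27·16 + 35·81·(-8) + 21·243·4 + 7·729·(-2) + 1·2187·1 = −128 + 1344 − 6048 + 15120 − 22680 + 20412 − 10206 + 2187 = 1.

1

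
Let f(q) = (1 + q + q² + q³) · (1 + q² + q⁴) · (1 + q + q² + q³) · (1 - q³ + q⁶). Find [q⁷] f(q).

(1 + q + q² + q³) has coefficients 1,1,1,1 for degrees 0…3.
(1 + q² + q⁴) has coefficients 1,0,1,0,1,0,0,0 for degrees 0…7.
Multiplying by (1 + q + q² + q³) gives running coefficients 1,1,2,2,2,2,1,1 for degrees 0…7.
Finally multiplying by (1 - q³ + q⁶), the product of all factors after the first has coefficients 1,1,2,1,1,0,0,0 for degrees 0…7.
[q⁷] = 1·0 + 1·0 + 1·0 + 1·1 = 1.

1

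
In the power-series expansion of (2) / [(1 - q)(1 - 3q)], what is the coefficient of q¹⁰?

177146

Partial fractions give a closed form: a_n = (-1)·1^n + (3)·3^n.
At n = 10: a_10 = 177146.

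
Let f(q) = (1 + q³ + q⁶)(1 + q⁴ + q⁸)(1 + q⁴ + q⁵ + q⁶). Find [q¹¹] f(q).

3

(1 + q³ + q⁶) has coefficients 1,0,0,1,0,0,1 for degrees 0…6.
(1 + q⁴ + q⁸) has coefficients 1,0,0,0,1,0,0,0,1,0,0,0 for degrees 0…11.
Finally multiplying by (1 + q⁴ + q⁵ + q⁶), the product of all factors after the first has coefficients 1,0,0,0,2,1,1,0,2,1,1,0 for degrees 0…11.
[q¹¹] = 1·0 + 1·2 + 1·1 = 3.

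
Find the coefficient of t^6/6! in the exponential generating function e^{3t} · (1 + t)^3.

15633

The EGF product rule gives c_6 = Σ_{k_1+k_2=6} C(6; k_1,k_2) · ∏ g_i(k_i), where e^{3t} gives (3)^k; (1+t)^3 gives the falling factorial (3)_k.
g_1(k) for k = 0…6: 1, 3, 9, 27, 81, 243, 729.
g_2(k) for k = 0…6: 1, 3, 6, 6, 0, 0, 0.
c_6 = Σ_k C(6,k)·g_1(k)·g_2(6−k) = 20·27·6 + 15·81·6 + 6·243·3 + 1·729·1 = 3240 + 7290 + 4374 + 729 = 15633.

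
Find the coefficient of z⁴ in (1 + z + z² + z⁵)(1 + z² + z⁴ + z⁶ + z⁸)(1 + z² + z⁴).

5

(1 + z + z² + z⁵) has coefficients 1,1,1,0,0 for degrees 0…4.
(1 + z² + z⁴ + z⁶ + z⁸) has coefficients 1,0,1,0,1 for degrees 0…4.
Finally multiplying by (1 + z² + z⁴), the product of all factors after the first has coefficients 1,0,2,0,3 for degrees 0…4.
[z⁴] = 1·3 + 1·0 + 1·2 = 5.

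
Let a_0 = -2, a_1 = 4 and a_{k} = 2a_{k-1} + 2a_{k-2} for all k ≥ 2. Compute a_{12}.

The ordinary generating function has denominator 1 - 2x - 2x^2.
Iterating the recurrence: a_0,…,a_{12} = -2, 4, 4, 16, 40, 112, 304, 832, 2272, 6208, 16960, 46336, 126592.

126592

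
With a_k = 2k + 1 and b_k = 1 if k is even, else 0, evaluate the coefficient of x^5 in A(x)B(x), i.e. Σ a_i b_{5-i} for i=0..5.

This is [x^5] in the product of the two ordinary generating functions.
Σ = 1·0 + 3·1 + 5·0 + 7·1 + 9·0 + 11·1 = 21.

21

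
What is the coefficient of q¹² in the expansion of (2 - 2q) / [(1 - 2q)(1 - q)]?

8192

Partial fractions give a closed form: a_n = (2)·2^n.
At n = 12: a_12 = 8192.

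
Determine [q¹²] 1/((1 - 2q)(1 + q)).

Partial fractions give a closed form: a_n = (2/3)·2^n + (1/3)·(-1)^n.
At n = 12: a_12 = 2731.

2731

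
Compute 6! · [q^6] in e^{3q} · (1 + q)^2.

6075

The EGF product rule gives c_6 = Σ_{k_1+k_2=6} C(6; k_1,k_2) · ∏ g_i(k_i), where e^{3q} gives (3)^k; (1+q)^2 gives the falling factorial (2)_k.
g_1(k) for k = 0…6: 1, 3, 9, 27, 81, 243, 729.
g_2(k) for k = 0…6: 1, 2, 2, 0, 0, 0, 0.
c_6 = Σ_k C(6,k)·g_1(k)·g_2(6−k) = 15·81·2 + 6·243·2 + 1·729·1 = 2430 + 2916 + 729 = 6075.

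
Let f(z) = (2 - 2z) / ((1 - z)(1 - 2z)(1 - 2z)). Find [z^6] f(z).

896

The denominator gives the recurrence a_n = 5a_(n−1) − 8a_(n−2) + 4a_(n−3) for n ≥ 3; the numerator fixes a_0 = 2, a_1 = 8, a_2 = 24.
Iterating: 2, 8, 24, 64, 160, 384, 896, so a_6 = 896.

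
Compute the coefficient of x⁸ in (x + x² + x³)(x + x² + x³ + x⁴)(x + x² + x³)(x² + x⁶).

(x + x² + x³) has coefficients 0,1,1,1 for degrees 0…3.
(x + x² + x³ + x⁴) has coefficients 0,1,1,1,1,0,0,0,0 for degrees 0…8.
Multiplying by (x + x² + x³) gives running coefficients 0,0,1,2,3,3,2,1,0 for degrees 0…8.
Finally multiplying by (x² + x⁶), the product of all factors after the first has coefficients 0,0,0,0,1,2,3,3,3 for degrees 0…8.
[x⁸] = 1·3 + 1·3 + 1·2 = 8.

8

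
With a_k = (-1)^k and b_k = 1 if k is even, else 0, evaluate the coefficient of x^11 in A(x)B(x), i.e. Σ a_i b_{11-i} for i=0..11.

This is [x^11] in the product of the two ordinary generating functions.
Σ = 1·0 − 1·1 + 1·0 − 1·1 + 1·0 − 1·1 + 1·0 − 1·1 + 1·0 − 1·1 + 1·0 − 1·1 = -6.

-6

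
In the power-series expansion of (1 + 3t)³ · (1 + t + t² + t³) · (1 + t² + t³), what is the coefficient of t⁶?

(1 + 3t)³ has coefficients 1,9,27,27 for degrees 0…3.
(1 + t + t² + t³) has coefficients 1,1,1,1,0,0,0 for degrees 0…6.
Finally multiplying by (1 + t² + t³), the product of all factors after the first has coefficients 1,1,2,3,2,2,1 for degrees 0…6.
[t⁶] = 1·1 + 9·2 + 27·2 + 27·3 = 154.

154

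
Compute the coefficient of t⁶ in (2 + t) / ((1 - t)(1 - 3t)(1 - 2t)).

Partial fractions give a closed form: a_n = (3/2)·1^n + (21/2)·3^n + (-10)·2^n.
At n = 6: a_6 = 7016.

7016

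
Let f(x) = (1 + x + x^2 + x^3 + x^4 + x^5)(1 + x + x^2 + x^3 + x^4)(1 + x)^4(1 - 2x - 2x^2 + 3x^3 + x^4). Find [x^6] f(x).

-36

(1 + x + x^2 + x^3 + x^4 + x^5) has coefficients 1,1,1,1,1,1 for degrees 0…5.
(1 + x + x^2 + x^3 + x^4) has coefficients 1,1,1,1,1,0,0 for degrees 0…6.
Multiplying by (1 + x)^4 gives running coefficients 1,5,11,15,16,15,11 for degrees 0…6.
Finally multiplying by (1 - 2x - 2x^2 + 3x^3 + x^4), the product of all factors after the first has coefficients 1,3,-1,-14,-20,-9,5 for degrees 0…6.
[x^6] = 1·5 + 1·(-9) + 1·(-20) + 1·(-14) + 1·(-1) + 1·3 = -36.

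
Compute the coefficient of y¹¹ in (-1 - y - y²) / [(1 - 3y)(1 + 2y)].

The denominator gives the recurrence a_n = a_(n−1) + 6a_(n−2) for n ≥ 3; the numerator fixes a_0 = -1, a_1 = -2, a_2 = -9.
Iterating: -1, -2, -9, -21, -75, -201, -651, -1857, -5763, -16905, -51483, -152913, so a_11 = -152913.

-152913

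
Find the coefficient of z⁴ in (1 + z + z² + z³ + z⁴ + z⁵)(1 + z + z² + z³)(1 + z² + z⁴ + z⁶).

(1 + z + z² + z³ + z⁴ + z⁵) has coefficients 1,1,1,1,1 for degrees 0…4.
(1 + z + z² + z³) has coefficients 1,1,1,1,0 for degrees 0…4.
Finally multiplying by (1 + z² + z⁴ + z⁶), the product of all factors after the first has coefficients 1,1,2,2,2 for degrees 0…4.
[z⁴] = 1·2 + 1·2 + 1·2 + 1·1 + 1·1 = 8.

8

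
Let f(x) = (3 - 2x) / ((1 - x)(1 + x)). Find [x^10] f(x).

3

The denominator gives the recurrence a_n = a_(n−2) for n ≥ 2; the numerator fixes a_0 = 3, a_1 = -2.
Iterating: 3, -2, 3, -2, 3, -2, 3, -2, 3, -2, 3, so a_10 = 3.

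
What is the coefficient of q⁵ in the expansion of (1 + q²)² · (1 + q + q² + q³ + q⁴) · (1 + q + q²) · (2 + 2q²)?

(1 + q²)² has coefficients 1,0,2,0,1 for degrees 0…4.
(1 + q + q² + q³ + q⁴) has coefficients 1,1,1,1,1,0 for degrees 0…5.
Multiplying by (1 + q + q²) gives running coefficients 1,2,3,3,3,2 for degrees 0…5.
Finally multiplying by (2 + 2q²), the product of all factors after the first has coefficients 2,4,8,10,12,10 for degrees 0…5.
[q⁵] = 1·10 + 2·10 + 1·4 = 34.

34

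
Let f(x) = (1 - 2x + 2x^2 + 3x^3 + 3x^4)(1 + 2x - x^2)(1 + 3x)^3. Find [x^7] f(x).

(1 - 2x + 2x^2 + 3x^3 + 3x^4) has coefficients 1,-2,2,3,3 for degrees 0…4.
(1 + 2x - x^2) has coefficients 1,2,-1,0,0,0,0,0 for degrees 0…7.
Finally multiplying by (1 + 3x)^3, the product of all factors after the first has coefficients 1,11,44,72,27,-27,0,0 for degrees 0…7.
[x^7] = 1·0 − 2·0 + 2·(-27) + 3·27 + 3·72 = 243.

243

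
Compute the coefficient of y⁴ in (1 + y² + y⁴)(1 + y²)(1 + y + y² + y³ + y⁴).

(1 + y² + y⁴) has coefficients 1,0,1,0,1 for degrees 0…4.
(1 + y²) has coefficients 1,0,1,0,0 for degrees 0…4.
Finally multiplying by (1 + y + y² + y³ + y⁴), the product of all factors after the first has coefficients 1,1,2,2,2 for degrees 0…4.
[y⁴] = 1·2 + 1·2 + 1·1 = 5.

5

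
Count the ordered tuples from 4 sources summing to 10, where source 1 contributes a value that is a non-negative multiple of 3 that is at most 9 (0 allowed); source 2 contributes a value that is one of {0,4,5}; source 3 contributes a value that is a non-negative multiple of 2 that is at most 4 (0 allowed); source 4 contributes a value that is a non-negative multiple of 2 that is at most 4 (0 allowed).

The generating function for the choices is (1 + x³ + x⁶ + x⁹)·(1 + x⁴ + x⁵)·(1 + x² + x⁴)·(1 + x² + x⁴); the count is [x¹⁰].
(1 + x³ + x⁶ + x⁹) has coefficients 1,0,0,1,0,0,1,0,0,1 for degrees 0…9.
(1 + x⁴ + x⁵) has coefficients 1,0,0,0,1,1,0,0,0,0,0 for degrees 0…10.
Multiplying by (1 + x² + x⁴) gives running coefficients 1,0,1,0,2,1,1,1,1,1,0 for degrees 0…10.
Finally multiplying by (1 + x² + x⁴), the product of all factors after the first has coefficients 1,0,2,0,4,1,4,2,4,3,2 for degrees 0…10.
[x¹⁰] = 1·2 + 1·2 + 1·4 + 1·0 = 8.

8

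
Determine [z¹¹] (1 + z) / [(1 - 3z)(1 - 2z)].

Partial fractions give a closed form: a_n = (4)·3^n + (-3)·2^n.
At n = 11: a_11 = 702444.

702444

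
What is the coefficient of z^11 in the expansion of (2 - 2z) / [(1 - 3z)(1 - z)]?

354294

The denominator gives the recurrence a_n = 4a_(n−1) − 3a_(n−2) for n ≥ 3; the numerator fixes a_0 = 2, a_1 = 6, a_2 = 18.
Iterating: 2, 6, 18, 54, 162, 486, 1458, 4374, 13122, 39366, 118098, 354294, so a_11 = 354294.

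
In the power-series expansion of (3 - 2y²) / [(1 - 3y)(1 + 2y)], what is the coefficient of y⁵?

373

The denominator gives the recurrence a_n = a_(n−1) + 6a_(n−2) for n ≥ 3; the numerator fixes a_0 = 3, a_1 = 3, a_2 = 19.
Iterating: 3, 3, 19, 37, 151, 373, so a_5 = 373.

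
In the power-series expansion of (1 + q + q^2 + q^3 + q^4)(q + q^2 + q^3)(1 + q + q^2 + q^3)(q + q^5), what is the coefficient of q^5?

(1 + q + q^2 + q^3 + q^4) has coefficients 1,1,1,1,1 for degrees 0…4.
(q + q^2 + q^3) has coefficients 0,1,1,1,0,0 for degrees 0…5.
Multiplying by (1 + q + q^2 + q^3) gives running coefficients 0,1,2,3,3,2 for degrees 0…5.
Finally multiplying by (q + q^5), the product of all factors after the first has coefficients 0,0,1,2,3,3 for degrees 0…5.
[q^5] = 1·3 + 1·3 + 1·2 + 1·1 + 1·0 = 9.

9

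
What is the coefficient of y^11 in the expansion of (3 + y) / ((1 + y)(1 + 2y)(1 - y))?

Partial fractions give a closed form: a_n = (-1)·(-1)^n + (10/3)·(-2)^n + (2/3)·1^n.
At n = 11: a_11 = -6825.

-6825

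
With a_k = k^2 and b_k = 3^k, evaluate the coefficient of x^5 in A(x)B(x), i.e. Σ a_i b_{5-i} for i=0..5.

This is [x^5] in the product of the two ordinary generating functions.
Σ = 0·243 + 1·81 + 4·27 + 9·9 + 16·3 + 25·1 = 343.

343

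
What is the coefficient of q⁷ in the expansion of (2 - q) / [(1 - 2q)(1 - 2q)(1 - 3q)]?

The denominator gives the recurrence a_n = 7a_(n−1) − 16a_(n−2) + 12a_(n−3) for n ≥ 3; the numerator fixes a_0 = 2, a_1 = 13, a_2 = 59.
Iterating: 2, 13, 59, 229, 815, 2749, 8951, 28453, so a_7 = 28453.

28453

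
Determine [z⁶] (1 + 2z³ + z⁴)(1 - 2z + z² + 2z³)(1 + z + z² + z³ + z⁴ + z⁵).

(1 + 2z³ + z⁴) has coefficients 1,0,0,2,1 for degrees 0…4.
(1 - 2z + z² + 2z³) has coefficients 1,-2,1,2,0,0,0 for degrees 0…6.
Finally multiplying by (1 + z + z² + z³ + z⁴ + z⁵), the product of all factors after the first has coefficients 1,-1,0,2,2,2,1 for degrees 0…6.
[z⁶] = 1·1 + 2·2 + 1·0 = 5.

5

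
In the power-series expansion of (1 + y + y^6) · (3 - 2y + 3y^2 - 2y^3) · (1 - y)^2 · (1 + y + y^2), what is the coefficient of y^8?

3

(1 + y + y^6) has coefficients 1,1,0,0,0,0,1 for degrees 0…6.
(3 - 2y + 3y^2 - 2y^3) has coefficients 3,-2,3,-2,0,0,0,0,0 for degrees 0…8.
Multiplying by (1 - y)^2 gives running coefficients 3,-8,10,-10,7,-2,0,0,0 for degrees 0…8.
Finally multiplying by (1 + y + y^2), the product of all factors after the first has coefficients 3,-5,5,-8,7,-5,5,-2,0 for degrees 0…8.
[y^8] = 1·0 + 1·(-2) + 1·5 = 3.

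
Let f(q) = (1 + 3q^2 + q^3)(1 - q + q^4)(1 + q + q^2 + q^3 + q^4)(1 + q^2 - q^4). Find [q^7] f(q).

(1 + 3q^2 + q^3) has coefficients 1,0,3,1 for degrees 0…3.
(1 - q + q^4) has coefficients 1,-1,0,0,1,0,0,0 for degrees 0…7.
Multiplying by (1 + q + q^2 + q^3 + q^4) gives running coefficients 1,0,0,0,1,0,1,1 for degrees 0…7.
Finally multiplying by (1 + q^2 - q^4), the product of all factors after the first has coefficients 1,0,1,0,0,0,2,1 for degrees 0…7.
[q^7] = 1·1 + 3·0 + 1·0 = 1.

1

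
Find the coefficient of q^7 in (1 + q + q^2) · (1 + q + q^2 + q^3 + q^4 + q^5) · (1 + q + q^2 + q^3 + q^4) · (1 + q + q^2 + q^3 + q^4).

(1 + q + q^2) has coefficients 1,1,1 for degrees 0…2.
(1 + q + q^2 + q^3 + q^4 + q^5) has coefficients 1,1,1,1,1,1,0,0 for degrees 0…7.
Multiplying by (1 + q + q^2 + q^3 + q^4) gives running coefficients 1,2,3,4,5,5,4,3 for degrees 0…7.
Finally multiplying by (1 + q + q^2 + q^3 + q^4), the product of all factors after the first has coefficients 1,3,6,10,15,19,21,21 for degrees 0…7.
[q^7] = 1·21 + 1·21 + 1·19 = 61.

61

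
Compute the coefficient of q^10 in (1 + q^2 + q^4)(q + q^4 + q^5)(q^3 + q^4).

2

(1 + q^2 + q^4) has coefficients 1,0,1,0,1 for degrees 0…4.
(q + q^4 + q^5) has coefficients 0,1,0,0,1,1,0,0,0,0,0 for degrees 0…10.
Finally multiplying by (q^3 + q^4), the product of all factors after the first has coefficients 0,0,0,0,1,1,0,1,2,1,0 for degrees 0…10.
[q^10] = 1·0 + 1·2 + 1·0 = 2.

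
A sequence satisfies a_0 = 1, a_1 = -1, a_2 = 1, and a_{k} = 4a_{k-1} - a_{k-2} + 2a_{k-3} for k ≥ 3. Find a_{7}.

1431

The ordinary generating function has denominator 1 - 4q + q^2 - 2q^3.
Iterating the recurrence: a_0,…,a_{7} = 1, -1, 1, 7, 25, 95, 369, 1431.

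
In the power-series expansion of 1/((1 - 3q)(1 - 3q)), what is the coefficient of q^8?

The denominator gives the recurrence a_n = 6a_(n−1) − 9a_(n−2) for n ≥ 2; the numerator fixes a_0 = 1, a_1 = 6.
Iterating: 1, 6, 27, 108, 405, 1458, 5103, 17496, 59049, so a_8 = 59049.

59049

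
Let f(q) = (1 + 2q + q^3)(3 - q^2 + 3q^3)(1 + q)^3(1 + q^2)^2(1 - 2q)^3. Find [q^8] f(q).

-83

(1 + 2q + q^3) has coefficients 1,2,0,1 for degrees 0…3.
(3 - q^2 + 3q^3) has coefficients 3,0,-1,3,0,0,0,0,0 for degrees 0…8.
Multiplying by (1 + q)^3 gives running coefficients 3,9,8,3,6,8,3,0,0 for degrees 0…8.
Multiplying by (1 + q^2)^2 gives running coefficients 3,9,14,21,25,23,23,19,12 for degrees 0…8.
Finally multiplying by (1 - 2q)^3, the product of all factors after the first has coefficients 3,-9,-4,21,-5,13,17,-43,-10 for degrees 0…8.
[q^8] = 1·(-10) + 2·(-43) + 1·13 = -83.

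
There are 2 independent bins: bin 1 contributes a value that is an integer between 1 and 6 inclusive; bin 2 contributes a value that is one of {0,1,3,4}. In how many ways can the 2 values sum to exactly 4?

3

The generating function for the choices is (z + z^2 + z^3 + z^4 + z^5 + z^6)·(1 + z + z^3 + z^4); the count is [z^4].
(z + z^2 + z^3 + z^4 + z^5 + z^6) has coefficients 0,1,1,1,1 for degrees 0…4.
(1 + z + z^3 + z^4) has coefficients 1,1,0,1,1 for degrees 0…4.
[z^4] = 1·1 + 1·0 + 1·1 + 1·1 = 3.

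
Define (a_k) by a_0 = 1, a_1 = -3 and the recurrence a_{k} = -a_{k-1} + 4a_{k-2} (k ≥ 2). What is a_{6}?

311

The ordinary generating function has denominator 1 + z - 4z^2.
Iterating the recurrence: a_0,…,a_{6} = 1, -3, 7, -19, 47, -123, 311.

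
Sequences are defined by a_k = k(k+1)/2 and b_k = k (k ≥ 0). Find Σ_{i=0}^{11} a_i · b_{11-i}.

715

Write out a_i and b_{11-i} for i = 0,…,11 and sum the products.
Σ = 0·11 + 1·10 + 3·9 + 6·8 + 10·7 + 15·6 + 21·5 + 28·4 + 36·3 + 45·2 + 55·1 + 66·0 = 715.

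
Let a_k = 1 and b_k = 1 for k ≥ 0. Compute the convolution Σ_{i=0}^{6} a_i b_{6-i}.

This is [x^6] in the product of the two ordinary generating functions.
Σ = 1·1 + 1·1 + 1·1 + 1·1 + 1·1 + 1·1 + 1·1 = 7.

7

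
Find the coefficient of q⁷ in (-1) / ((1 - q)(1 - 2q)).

-255

The denominator gives the recurrence a_n = 3a_(n−1) − 2a_(n−2) for n ≥ 2; the numerator fixes a_0 = -1, a_1 = -3.
Iterating: -1, -3, -7, -15, -31, -63, -127, -255, so a_7 = -255.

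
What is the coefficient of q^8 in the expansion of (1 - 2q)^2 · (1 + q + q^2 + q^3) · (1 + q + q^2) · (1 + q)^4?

62

(1 - 2q)^2 has coefficients 1,-4,4 for degrees 0…2.
(1 + q + q^2 + q^3) has coefficients 1,1,1,1,0,0,0,0,0 for degrees 0…8.
Multiplying by (1 + q + q^2) gives running coefficients 1,2,3,3,2,1,0,0,0 for degrees 0…8.
Finally multiplying by (1 + q)^4, the product of all factors after the first has coefficients 1,6,17,31,41,41,31,17,6 for degrees 0…8.
[q^8] = 1·6 − 4·17 + 4·31 = 62.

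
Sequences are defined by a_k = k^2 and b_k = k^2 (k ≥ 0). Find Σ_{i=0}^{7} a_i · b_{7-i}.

This is [x^7] in the product of the two ordinary generating functions.
Σ = 0·49 + 1·36 + 4·25 + 9·16 + 16·9 + 25·4 + 36·1 + 49·0 = 560.

560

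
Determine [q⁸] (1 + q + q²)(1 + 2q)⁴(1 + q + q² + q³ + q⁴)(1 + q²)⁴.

2315

(1 + q + q²) has coefficients 1,1,1 for degrees 0…2.
(1 + 2q)⁴ has coefficients 1,8,24,32,16,0,0,0,0 for degrees 0…8.
Multiplying by (1 + q + q² + q³ + q⁴) gives running coefficients 1,9,33,65,81,80,72,48,16 for degrees 0…8.
Finally multiplying by (1 + q²)⁴, the product of all factors after the first has coefficients 1,9,37,101,219,394,598,794,923 for degrees 0…8.
[q⁸] = 1·923 + 1·794 + 1·598 = 2315.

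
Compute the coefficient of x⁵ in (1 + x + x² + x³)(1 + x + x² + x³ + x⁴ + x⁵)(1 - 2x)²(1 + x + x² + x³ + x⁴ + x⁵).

(1 + x + x² + x³) has coefficients 1,1,1,1 for degrees 0…3.
(1 + x + x² + x³ + x⁴ + x⁵) has coefficients 1,1,1,1,1,1 for degrees 0…5.
Multiplying by (1 - 2x)² gives running coefficients 1,-3,1,1,1,1 for degrees 0…5.
Finally multiplying by (1 + x + x² + x³ + x⁴ + x⁵), the product of all factors after the first has coefficients 1,-2,-1,0,1,2 for degrees 0…5.
[x⁵] = 1·2 + 1·1 + 1·0 + 1·(-1) = 2.

2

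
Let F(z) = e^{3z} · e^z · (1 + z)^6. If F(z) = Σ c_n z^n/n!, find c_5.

55024

The EGF product rule gives c_5 = Σ_{k_1+k_2+k_3=5} C(5; k_1,k_2,k_3) · ∏ g_i(k_i), where e^{3z} gives (3)^k; e^z gives (1)^k; (1+z)^6 gives the falling factorial (6)_k.
g_1(k) for k = 0…5: 1, 3, 9, 27, 81, 243.
g_2(k) for k = 0…5: 1, 1, 1, 1, 1, 1.
g_3(k) for k = 0…5: 1, 6, 30, 120, 360, 720.
First combine the last two factors: h(k) = Σ_j C(k,j)·g_2(j)·g_3(k−j) for k = 0…5: 1, 7, 43, 229, 1045, 4051.
c_5 = Σ_k C(5,k)·g_1(k)·h(5−k) = 1·1·4051 + 5·3·1045 + 10·9·229 + 10·27·43 + 5·81·7 + 1·243·1 = 4051 + 15675 + 20610 + 11610 + 2835 + 243 = 55024.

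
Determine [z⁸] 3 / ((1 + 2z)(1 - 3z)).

12117

Partial fractions give a closed form: a_n = (6/5)·(-2)^n + (9/5)·3^n.
At n = 8: a_8 = 12117.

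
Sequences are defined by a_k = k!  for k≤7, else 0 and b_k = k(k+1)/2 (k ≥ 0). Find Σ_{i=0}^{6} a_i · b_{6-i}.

284

Write out a_i and b_{6-i} for i = 0,…,6 and sum the products.
Σ = 1·21 + 1·15 + 2·10 + 6·6 + 24·3 + 120·1 + 720·0 = 284.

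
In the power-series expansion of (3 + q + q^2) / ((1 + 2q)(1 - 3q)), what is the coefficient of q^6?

The denominator gives the recurrence a_n = a_(n−1) + 6a_(n−2) for n ≥ 3; the numerator fixes a_0 = 3, a_1 = 4, a_2 = 23.
Iterating: 3, 4, 23, 47, 185, 467, 1577, so a_6 = 1577.

1577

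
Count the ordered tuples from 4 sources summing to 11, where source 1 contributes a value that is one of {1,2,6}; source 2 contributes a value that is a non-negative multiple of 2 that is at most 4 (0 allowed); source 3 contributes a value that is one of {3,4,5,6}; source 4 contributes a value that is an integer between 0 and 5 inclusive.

The generating function for the choices is (q + q² + q⁶)·(1 + q² + q⁴)·(q³ + q⁴ + q⁵ + q⁶)·(1 + q + q² + q³ + q⁴ + q⁵); the count is [q¹¹].
(q + q² + q⁶) has coefficients 0,1,1,0,0,0,1 for degrees 0…6.
(1 + q² + q⁴) has coefficients 1,0,1,0,1,0,0,0,0,0,0,0 for degrees 0…11.
Multiplying by (q³ + q⁴ + q⁵ + q⁶) gives running coefficients 0,0,0,1,1,2,2,2,2,1,1,0 for degrees 0…11.
Finally multiplying by (1 + q + q² + q³ + q⁴ + q⁵), the product of all factors after the first has coefficients 0,0,0,1,2,4,6,8,10,10,10,8 for degrees 0…11.
[q¹¹] = 1·10 + 1·10 + 1·4 = 24.

24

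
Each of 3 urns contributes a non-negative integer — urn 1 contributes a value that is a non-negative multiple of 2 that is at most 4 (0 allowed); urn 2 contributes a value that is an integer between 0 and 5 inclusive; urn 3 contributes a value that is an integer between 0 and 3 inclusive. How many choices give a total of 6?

10

The generating function for the choices is (1 + z^2 + z^4)·(1 + z + z^2 + z^3 + z^4 + z^5)·(1 + z + z^2 + z^3); the count is [z^6].
(1 + z^2 + z^4) has coefficients 1,0,1,0,1 for degrees 0…4.
(1 + z + z^2 + z^3 + z^4 + z^5) has coefficients 1,1,1,1,1,1,0 for degrees 0…6.
Finally multiplying by (1 + z + z^2 + z^3), the product of all factors after the first has coefficients 1,2,3,4,4,4,3 for degrees 0…6.
[z^6] = 1·3 + 1·4 + 1·3 = 10.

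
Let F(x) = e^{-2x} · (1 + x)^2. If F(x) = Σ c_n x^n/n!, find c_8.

1792

The EGF product rule gives c_8 = Σ_{k_1+k_2=8} C(8; k_1,k_2) · ∏ g_i(k_i), where e^{-2x} gives (-2)^k; (1+x)^2 gives the falling factorial (2)_k.
g_1(k) for k = 0…8: 1, -2, 4, -8, 16, -32, 64, -128, 256.
g_2(k) for k = 0…8: 1, 2, 2, 0, 0, 0, 0, 0, 0.
c_8 = Σ_k C(8,k)·g_1(k)·g_2(8−k) = 28·64·2 + 8·(-128)·2 + 1·256·1 = 3584 − 2048 + 256 = 1792.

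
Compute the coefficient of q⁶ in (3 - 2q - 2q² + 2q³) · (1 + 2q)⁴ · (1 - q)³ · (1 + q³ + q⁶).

(3 - 2q - 2q² + 2q³) has coefficients 3,-2,-2,2 for degrees 0…3.
(1 + 2q)⁴ has coefficients 1,8,24,32,16,0,0 for degrees 0…6.
Multiplying by (1 - q)³ gives running coefficients 1,5,3,-17,-16,24,16 for degrees 0…6.
Finally multiplying by (1 + q³ + q⁶), the product of all factors after the first has coefficients 1,5,3,-16,-11,27,0 for degrees 0…6.
[q⁶] = 3·0 − 2·27 − 2·(-11) + 2·(-16) = -64.

-64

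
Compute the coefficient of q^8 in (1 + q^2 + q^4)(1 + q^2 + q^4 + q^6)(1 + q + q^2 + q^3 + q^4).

(1 + q^2 + q^4) has coefficients 1,0,1,0,1 for degrees 0…4.
(1 + q^2 + q^4 + q^6) has coefficients 1,0,1,0,1,0,1,0,0 for degrees 0…8.
Finally multiplying by (1 + q + q^2 + q^3 + q^4), the product of all factors after the first has coefficients 1,1,2,2,3,2,3,2,2 for degrees 0…8.
[q^8] = 1·2 + 1·3 + 1·3 = 8.

8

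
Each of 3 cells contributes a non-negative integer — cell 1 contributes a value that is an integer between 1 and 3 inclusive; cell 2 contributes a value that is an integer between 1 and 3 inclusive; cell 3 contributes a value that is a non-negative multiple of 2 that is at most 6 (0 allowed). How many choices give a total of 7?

4

The generating function for the choices is (x + x² + x³)·(x + x² + x³)·(1 + x² + x⁴ + x⁶); the count is [x⁷].
(x + x² + x³) has coefficients 0,1,1,1 for degrees 0…3.
(x + x² + x³) has coefficients 0,1,1,1,0,0,0,0 for degrees 0…7.
Finally multiplying by (1 + x² + x⁴ + x⁶), the product of all factors after the first has coefficients 0,1,1,2,1,2,1,2 for degrees 0…7.
[x⁷] = 1·1 + 1·2 + 1·1 = 4.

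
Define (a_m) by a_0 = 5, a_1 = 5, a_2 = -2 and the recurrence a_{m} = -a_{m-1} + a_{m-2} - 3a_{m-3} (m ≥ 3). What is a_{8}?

-39

The ordinary generating function has denominator 1 + y - y^2 + 3y^3.
Iterating the recurrence: a_0,…,a_{8} = 5, 5, -2, -8, -9, 7, 8, 26, -39.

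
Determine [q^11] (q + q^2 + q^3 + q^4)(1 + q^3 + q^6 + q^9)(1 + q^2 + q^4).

(q + q^2 + q^3 + q^4) has coefficients 0,1,1,1,1 for degrees 0…4.
(1 + q^3 + q^6 + q^9) has coefficients 1,0,0,1,0,0,1,0,0,1,0,0 for degrees 0…11.
Finally multiplying by (1 + q^2 + q^4), the product of all factors after the first has coefficients 1,0,1,1,1,1,1,1,1,1,1,1 for degrees 0…11.
[q^11] = 1·1 + 1·1 + 1·1 + 1·1 = 4.

4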